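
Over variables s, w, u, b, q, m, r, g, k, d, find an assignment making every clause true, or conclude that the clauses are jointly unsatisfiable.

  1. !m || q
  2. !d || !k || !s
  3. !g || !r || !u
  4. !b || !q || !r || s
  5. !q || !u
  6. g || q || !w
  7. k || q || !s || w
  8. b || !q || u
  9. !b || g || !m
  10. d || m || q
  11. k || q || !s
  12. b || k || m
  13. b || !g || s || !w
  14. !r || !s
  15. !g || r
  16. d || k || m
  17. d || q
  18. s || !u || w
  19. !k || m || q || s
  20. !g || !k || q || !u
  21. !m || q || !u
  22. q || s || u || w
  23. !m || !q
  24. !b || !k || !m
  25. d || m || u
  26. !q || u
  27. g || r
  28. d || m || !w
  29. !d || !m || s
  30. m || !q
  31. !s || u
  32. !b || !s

s = False, w = True, u = False, b = True, q = False, m = False, r = True, g = True, k = False, d = True

Try s = True:
  (!r || !s) forces r = False.
  (!g || r) forces g = False.
  clause (g || r) is falsified — backtrack.
So s = False.
Set w = True.
Try u = True:
  (!q || !u) forces q = False.
  (!m || q) forces m = False.
  (g || q || !w) forces g = True.
  (!g || !r || !u) forces r = False.
  clause (!g || r) is falsified — backtrack.
So u = False.
  then (!q || u) forces q = False.
  then (!m || q) forces m = False.
  then (g || q || !w) forces g = True.
  then (d || m || q) forces d = True.
  then (b || !g || s || !w) forces b = True.
  then (!g || r) forces r = True.
  then (!k || m || q || s) forces k = False.
All clauses satisfied.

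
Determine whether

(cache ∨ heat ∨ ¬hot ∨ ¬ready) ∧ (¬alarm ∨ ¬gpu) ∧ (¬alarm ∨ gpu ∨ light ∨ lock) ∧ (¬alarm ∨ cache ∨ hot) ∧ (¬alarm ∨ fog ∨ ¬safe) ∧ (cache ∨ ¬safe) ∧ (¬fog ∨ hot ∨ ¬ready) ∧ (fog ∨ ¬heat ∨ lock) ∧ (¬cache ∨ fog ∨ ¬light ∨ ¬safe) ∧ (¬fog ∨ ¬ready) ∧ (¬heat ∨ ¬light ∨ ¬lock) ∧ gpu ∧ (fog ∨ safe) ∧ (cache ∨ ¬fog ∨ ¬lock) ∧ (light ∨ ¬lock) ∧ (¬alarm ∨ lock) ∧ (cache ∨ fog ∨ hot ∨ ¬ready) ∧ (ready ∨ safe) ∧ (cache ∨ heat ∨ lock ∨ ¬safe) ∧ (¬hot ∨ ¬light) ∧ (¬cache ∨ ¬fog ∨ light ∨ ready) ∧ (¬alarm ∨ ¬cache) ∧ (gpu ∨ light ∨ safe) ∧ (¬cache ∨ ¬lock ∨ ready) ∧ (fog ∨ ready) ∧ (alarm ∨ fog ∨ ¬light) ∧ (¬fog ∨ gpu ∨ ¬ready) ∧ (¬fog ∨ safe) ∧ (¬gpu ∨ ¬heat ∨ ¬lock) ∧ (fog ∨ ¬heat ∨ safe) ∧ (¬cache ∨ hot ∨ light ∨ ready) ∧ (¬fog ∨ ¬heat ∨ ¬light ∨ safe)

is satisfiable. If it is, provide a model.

Unit clause (gpu) forces gpu = True.
In (¬alarm ∨ ¬gpu) only ¬alarm is left, so alarm = False.
Set light = False.
  then (light ∨ ¬lock) forces lock = False.
Set ready = True.
  then (¬fog ∨ ¬ready) forces fog = False.
  then (fog ∨ safe) forces safe = True.
  then (cache ∨ ¬safe) forces cache = True.
  then (fog ∨ ¬heat ∨ lock) forces heat = False.
Set hot = True.
All clauses satisfied.

light: False, ready: True, lock: False, hot: True, cache: True, safe: True, alarm: False, gpu: True, heat: False, fog: False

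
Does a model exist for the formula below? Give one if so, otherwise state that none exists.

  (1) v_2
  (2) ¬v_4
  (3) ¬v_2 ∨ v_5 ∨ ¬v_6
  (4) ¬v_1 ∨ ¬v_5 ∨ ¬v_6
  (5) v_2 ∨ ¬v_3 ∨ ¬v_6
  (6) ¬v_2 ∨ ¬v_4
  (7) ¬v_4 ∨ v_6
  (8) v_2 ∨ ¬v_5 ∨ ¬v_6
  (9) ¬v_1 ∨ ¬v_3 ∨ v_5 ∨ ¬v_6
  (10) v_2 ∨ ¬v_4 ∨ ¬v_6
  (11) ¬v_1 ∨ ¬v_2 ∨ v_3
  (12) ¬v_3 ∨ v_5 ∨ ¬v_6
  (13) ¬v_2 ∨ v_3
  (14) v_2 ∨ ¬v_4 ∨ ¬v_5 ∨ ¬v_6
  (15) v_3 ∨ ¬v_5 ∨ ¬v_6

Unit clause (v_2) forces v_2 = True.
Unit clause (¬v_4) forces v_4 = False.
In (¬v_2 ∨ v_3) only v_3 is left, so v_3 = True.
Set v_1 = False.
Set v_5 = False.
  then (¬v_2 ∨ v_5 ∨ ¬v_6) forces v_6 = False.
All clauses satisfied.

v_1 = False, v_2 = True, v_3 = True, v_4 = False, v_5 = False, v_6 = False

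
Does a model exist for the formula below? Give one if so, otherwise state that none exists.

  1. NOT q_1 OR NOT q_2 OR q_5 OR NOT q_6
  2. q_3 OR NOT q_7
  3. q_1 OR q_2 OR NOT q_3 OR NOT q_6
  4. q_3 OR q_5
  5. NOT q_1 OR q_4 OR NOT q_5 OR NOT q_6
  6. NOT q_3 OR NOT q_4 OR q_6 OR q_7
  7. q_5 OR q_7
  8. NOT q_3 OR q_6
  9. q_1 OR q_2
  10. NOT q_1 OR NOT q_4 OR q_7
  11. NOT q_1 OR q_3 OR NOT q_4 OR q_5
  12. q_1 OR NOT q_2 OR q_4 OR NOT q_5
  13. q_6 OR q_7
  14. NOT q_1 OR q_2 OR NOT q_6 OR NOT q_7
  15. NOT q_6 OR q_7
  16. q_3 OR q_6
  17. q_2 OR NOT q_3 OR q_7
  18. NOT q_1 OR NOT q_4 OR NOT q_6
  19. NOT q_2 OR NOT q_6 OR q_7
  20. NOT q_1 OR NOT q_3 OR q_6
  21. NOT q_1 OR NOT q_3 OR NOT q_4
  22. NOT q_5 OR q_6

q_1=F; q_2=T; q_3=T; q_4=T; q_5=F; q_6=T; q_7=T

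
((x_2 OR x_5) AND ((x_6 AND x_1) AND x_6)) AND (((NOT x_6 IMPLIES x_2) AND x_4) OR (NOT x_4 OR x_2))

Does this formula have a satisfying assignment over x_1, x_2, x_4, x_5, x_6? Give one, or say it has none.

x_1 = True; x_2 = True; x_4 = True; x_5 = False; x_6 = True

  (x_2 OR x_5) AND ((x_6 AND x_1) AND x_6) = True
    x_2 OR x_5 = True
    (x_6 AND x_1) AND x_6 = True
      x_6 AND x_1 = True
  ((NOT x_6 IMPLIES x_2) AND x_4) OR (NOT x_4 OR x_2) = True
    (NOT x_6 IMPLIES x_2) AND x_4 = True
      NOT x_6 IMPLIES x_2 = True
        NOT x_6 = False
    NOT x_4 OR x_2 = True
      NOT x_4 = False
Both conjuncts True, so the formula holds.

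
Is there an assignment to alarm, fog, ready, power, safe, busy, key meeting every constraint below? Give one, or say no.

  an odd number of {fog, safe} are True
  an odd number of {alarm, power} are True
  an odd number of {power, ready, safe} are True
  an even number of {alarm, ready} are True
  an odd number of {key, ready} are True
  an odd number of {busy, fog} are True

alarm: False; fog: True; ready: False; power: True; safe: False; busy: False; key: True

{fog, safe}: 1 true → odd ✓
{alarm, power}: 1 true → odd ✓
{power, ready, safe}: 1 true → odd ✓
{alarm, ready}: 0 true → even ✓
{key, ready}: 1 true → odd ✓
{busy, fog}: 1 true → odd ✓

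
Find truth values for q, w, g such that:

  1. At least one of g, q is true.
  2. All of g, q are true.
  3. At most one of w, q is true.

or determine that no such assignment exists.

q: True, w: False, g: True

  (1) {g, q}: 2 true — at least one ✓
  (2) {g, q}: all 2 true ✓
  (3) {w, q}: 1 true — at most one ✓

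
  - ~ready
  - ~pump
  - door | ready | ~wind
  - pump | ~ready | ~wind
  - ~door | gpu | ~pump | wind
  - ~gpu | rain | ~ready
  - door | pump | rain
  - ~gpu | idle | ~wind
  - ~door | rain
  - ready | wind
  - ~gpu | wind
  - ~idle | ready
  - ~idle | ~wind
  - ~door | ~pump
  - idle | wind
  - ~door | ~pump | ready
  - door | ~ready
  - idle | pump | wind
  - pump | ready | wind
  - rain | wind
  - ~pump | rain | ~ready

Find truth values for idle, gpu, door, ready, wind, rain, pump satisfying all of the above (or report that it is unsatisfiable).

Unit clause (~ready) forces ready = False.
Unit clause (~pump) forces pump = False.
In (ready | wind) only wind is left, so wind = True.
In (~idle | ready) only ~idle is left, so idle = False.
In (door | ready | ~wind) only door is left, so door = True.
In (~gpu | idle | ~wind) only ~gpu is left, so gpu = False.
In (~door | rain) only rain is left, so rain = True.
All clauses satisfied.

idle=F, gpu=F, door=T, ready=F, wind=T, rain=T, pump=F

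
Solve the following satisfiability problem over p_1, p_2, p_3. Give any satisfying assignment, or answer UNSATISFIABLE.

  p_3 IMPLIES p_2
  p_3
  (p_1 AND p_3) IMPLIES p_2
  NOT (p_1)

p_1: False; p_2: True; p_3: True

Unit clause (p_3) forces p_3 = True.
Unit clause (NOT p_1) forces p_1 = False.
In (p_2 OR NOT p_3) only p_2 is left, so p_2 = True.
Check each clause:
  (p_3): p_3 holds.
  (NOT p_1): NOT p_1 holds.
  (NOT p_1 OR p_2 OR NOT p_3): NOT p_1 holds.
  (p_2 OR NOT p_3): p_2 holds.
All clauses satisfied.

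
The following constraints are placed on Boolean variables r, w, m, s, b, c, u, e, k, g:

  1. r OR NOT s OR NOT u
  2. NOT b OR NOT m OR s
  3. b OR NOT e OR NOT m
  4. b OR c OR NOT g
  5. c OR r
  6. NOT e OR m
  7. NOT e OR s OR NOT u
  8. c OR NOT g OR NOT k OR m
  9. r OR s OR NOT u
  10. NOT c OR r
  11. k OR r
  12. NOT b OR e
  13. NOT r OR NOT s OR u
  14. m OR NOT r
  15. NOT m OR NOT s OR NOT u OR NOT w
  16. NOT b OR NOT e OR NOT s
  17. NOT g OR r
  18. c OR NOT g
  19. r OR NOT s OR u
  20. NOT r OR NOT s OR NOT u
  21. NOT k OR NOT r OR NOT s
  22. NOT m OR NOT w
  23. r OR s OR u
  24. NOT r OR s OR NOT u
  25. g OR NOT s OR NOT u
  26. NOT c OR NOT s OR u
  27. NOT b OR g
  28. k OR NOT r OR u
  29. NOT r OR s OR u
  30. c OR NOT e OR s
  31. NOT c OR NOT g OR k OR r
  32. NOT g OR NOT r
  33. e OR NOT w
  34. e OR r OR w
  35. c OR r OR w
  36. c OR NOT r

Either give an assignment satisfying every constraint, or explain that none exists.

Unsatisfiable

Case r = True:
  (m OR NOT r) forces m = True.
  (NOT m OR NOT w) forces w = False.
  (NOT g OR NOT r) forces g = False.
  (NOT b OR g) forces b = False.
  (b OR NOT e OR NOT m) forces e = False.
  (c OR NOT r) forces c = True.
  If s = True:
    (NOT r OR NOT s OR u) forces u = True.
    clause (NOT r OR NOT s OR NOT u) is falsified.
  If s = False:
    (NOT r OR s OR NOT u) forces u = False.
    clause (NOT r OR s OR u) is falsified.
  Every sub-case reaches a contradiction.
Case r = False:
  (c OR r) forces c = True.
  Clause (NOT c OR r) is falsified — contradiction.
Both cases fail, so the formula is unsatisfiable.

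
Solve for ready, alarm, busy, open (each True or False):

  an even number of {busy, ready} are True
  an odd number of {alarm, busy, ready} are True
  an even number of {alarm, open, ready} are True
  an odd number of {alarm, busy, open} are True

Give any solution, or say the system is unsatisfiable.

Adding constraints 1, 3, 4 mod 2: every variable appears an even number of times on the left, so the left side is 0.
But the right sides sum to 1 (mod 2). 0 ≠ 1 — the system is inconsistent.

UNSATISFIABLE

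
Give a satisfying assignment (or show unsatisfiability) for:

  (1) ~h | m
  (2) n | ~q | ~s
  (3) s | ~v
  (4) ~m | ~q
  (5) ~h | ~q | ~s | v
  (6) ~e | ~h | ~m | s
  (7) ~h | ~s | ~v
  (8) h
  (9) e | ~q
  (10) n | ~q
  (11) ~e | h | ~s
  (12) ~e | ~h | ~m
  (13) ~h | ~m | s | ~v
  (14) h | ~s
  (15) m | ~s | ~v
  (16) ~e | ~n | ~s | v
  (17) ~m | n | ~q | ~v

m: True; s: False; v: False; q: False; h: True; e: False; n: False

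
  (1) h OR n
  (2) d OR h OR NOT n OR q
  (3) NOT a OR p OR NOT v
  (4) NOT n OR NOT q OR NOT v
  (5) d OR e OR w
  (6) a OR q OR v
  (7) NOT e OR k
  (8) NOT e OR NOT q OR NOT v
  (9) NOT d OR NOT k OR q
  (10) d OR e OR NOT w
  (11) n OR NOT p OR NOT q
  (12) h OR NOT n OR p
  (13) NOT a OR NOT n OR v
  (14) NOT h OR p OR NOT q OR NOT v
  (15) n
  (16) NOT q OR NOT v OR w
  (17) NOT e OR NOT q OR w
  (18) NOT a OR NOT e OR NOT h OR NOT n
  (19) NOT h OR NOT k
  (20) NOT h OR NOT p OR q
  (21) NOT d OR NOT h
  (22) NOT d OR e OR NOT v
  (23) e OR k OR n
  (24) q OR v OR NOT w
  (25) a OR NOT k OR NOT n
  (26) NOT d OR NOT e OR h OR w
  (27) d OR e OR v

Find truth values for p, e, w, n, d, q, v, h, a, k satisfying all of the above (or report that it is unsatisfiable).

p = True, e = False, w = True, n = True, d = True, q = True, v = False, h = False, a = False, k = False

Unit clause (n) forces n = True.
Set p = True.
Set e = False.
Set w = True.
  then (d OR e OR NOT w) forces d = True.
  then (NOT d OR NOT h) forces h = False.
  then (NOT d OR e OR NOT v) forces v = False.
  then (q OR v OR NOT w) forces q = True.
  then (NOT a OR NOT n OR v) forces a = False.
  then (a OR NOT k OR NOT n) forces k = False.
All clauses satisfied.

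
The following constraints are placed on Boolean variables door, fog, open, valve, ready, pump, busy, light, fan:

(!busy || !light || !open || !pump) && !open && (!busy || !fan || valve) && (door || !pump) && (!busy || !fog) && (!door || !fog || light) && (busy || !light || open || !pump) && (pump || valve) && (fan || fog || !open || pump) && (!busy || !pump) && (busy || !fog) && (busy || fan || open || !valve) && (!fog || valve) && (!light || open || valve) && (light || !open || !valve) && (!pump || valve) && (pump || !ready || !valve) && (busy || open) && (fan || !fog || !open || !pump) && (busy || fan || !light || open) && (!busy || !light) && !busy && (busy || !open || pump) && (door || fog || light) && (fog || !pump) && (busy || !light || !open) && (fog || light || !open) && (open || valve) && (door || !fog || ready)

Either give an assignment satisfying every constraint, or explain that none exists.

Case open = True:
  Clause (!open) is falsified — contradiction.
Case open = False:
  (busy || open) forces busy = True.
  Clause (!busy) is falsified — contradiction.
Both cases fail, so the formula is unsatisfiable.

The formula is unsatisfiable.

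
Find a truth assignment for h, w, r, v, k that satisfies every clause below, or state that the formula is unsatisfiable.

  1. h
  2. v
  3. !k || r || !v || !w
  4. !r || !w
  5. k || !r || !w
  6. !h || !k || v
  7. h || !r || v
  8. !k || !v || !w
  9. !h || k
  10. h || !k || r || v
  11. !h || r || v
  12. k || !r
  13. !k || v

h = True, w = False, r = True, v = True, k = True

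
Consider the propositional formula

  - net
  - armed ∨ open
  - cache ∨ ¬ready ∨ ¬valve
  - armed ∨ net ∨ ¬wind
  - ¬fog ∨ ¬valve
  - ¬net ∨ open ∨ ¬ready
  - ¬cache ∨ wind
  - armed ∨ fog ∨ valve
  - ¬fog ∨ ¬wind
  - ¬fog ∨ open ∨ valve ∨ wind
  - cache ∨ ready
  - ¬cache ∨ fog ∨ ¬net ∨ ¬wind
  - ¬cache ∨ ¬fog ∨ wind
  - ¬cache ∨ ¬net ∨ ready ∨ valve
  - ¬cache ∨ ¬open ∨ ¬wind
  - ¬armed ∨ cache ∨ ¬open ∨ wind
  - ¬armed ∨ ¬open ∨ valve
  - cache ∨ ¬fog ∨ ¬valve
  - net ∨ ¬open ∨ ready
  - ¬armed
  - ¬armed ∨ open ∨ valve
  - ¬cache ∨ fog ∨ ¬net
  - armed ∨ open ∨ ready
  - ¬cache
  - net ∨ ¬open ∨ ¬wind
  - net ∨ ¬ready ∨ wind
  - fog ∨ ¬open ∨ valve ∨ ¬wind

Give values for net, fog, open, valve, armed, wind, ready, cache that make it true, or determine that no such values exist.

net=T; fog=T; open=T; valve=F; armed=F; wind=F; ready=T; cache=F

Unit clause (net) forces net = True.
Unit clause (¬armed) forces armed = False.
Unit clause (¬cache) forces cache = False.
In (armed ∨ open) only open is left, so open = True.
In (cache ∨ ready) only ready is left, so ready = True.
In (cache ∨ ¬ready ∨ ¬valve) only ¬valve is left, so valve = False.
In (armed ∨ fog ∨ valve) only fog is left, so fog = True.
In (¬fog ∨ ¬wind) only ¬wind is left, so wind = False.
All clauses satisfied.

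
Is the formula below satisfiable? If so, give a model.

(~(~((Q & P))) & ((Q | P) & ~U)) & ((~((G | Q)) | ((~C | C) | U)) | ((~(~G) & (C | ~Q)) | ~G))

P = True, G = True, U = False, C = False, Q = True

  ~(~((Q & P))) & ((Q | P) & ~U) = True
    ~(~((Q & P))) = True
      ~((Q & P)) = False
        Q & P = True
    (Q | P) & ~U = True
      Q | P = True
      ~U = True
  (~((G | Q)) | ((~C | C) | U)) | ((~(~G) & (C | ~Q)) | ~G) = True
    ~((G | Q)) | ((~C | C) | U) = True
      ~((G | Q)) = False
        G | Q = True
      (~C | C) | U = True
        ~C | C = True
          ~C = True
    (~(~G) & (C | ~Q)) | ~G = False
      ~(~G) & (C | ~Q) = False
        ~(~G) = True
          ~G = False
        C | ~Q = False
          ~Q = False
      ~G = False
Both conjuncts True, so the formula holds.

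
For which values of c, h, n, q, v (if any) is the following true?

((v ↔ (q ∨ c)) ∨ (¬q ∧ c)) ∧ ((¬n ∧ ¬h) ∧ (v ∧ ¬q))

c=T, h=F, n=F, q=F, v=T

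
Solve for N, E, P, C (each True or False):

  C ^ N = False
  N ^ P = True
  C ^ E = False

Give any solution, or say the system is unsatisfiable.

N=T; E=T; P=F; C=T

C ^ N = T ^ T = False ✓
N ^ P = T ^ F = True ✓
C ^ E = T ^ T = False ✓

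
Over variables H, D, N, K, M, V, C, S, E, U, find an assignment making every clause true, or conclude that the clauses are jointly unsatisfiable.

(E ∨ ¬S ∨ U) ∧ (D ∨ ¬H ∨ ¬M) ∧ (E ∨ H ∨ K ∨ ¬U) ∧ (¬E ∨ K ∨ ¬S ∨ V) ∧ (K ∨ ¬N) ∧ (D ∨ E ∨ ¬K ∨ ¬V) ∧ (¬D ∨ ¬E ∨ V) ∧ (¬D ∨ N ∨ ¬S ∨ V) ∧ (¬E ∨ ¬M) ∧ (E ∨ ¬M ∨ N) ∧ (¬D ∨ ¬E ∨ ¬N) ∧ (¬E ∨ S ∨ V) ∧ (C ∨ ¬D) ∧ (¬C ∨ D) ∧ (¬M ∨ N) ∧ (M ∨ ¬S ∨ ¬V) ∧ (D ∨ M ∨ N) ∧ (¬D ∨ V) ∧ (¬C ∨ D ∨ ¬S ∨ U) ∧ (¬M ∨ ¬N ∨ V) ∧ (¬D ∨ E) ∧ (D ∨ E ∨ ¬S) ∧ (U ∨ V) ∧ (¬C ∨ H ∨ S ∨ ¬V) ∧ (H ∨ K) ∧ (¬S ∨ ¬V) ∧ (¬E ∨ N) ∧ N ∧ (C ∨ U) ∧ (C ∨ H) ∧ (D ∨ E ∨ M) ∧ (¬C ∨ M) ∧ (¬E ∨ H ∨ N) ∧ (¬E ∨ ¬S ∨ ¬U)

Unit clause (N) forces N = True.
In (K ∨ ¬N) only K is left, so K = True.
Try H = False:
  (C ∨ H) forces C = True.
  (¬C ∨ D) forces D = True.
  (¬D ∨ ¬E ∨ ¬N) forces E = False.
  clause (¬D ∨ E) is falsified — backtrack.
So H = True.
Try D = True:
  (¬D ∨ ¬E ∨ ¬N) forces E = False.
  clause (¬D ∨ E) is falsified — backtrack.
So D = False.
  then (D ∨ ¬H ∨ ¬M) forces M = False.
  then (¬C ∨ D) forces C = False.
  then (C ∨ U) forces U = True.
  then (D ∨ E ∨ M) forces E = True.
  then (¬E ∨ ¬S ∨ ¬U) forces S = False.
  then (¬E ∨ S ∨ V) forces V = True.
All clauses satisfied.

H=T; D=F; N=T; K=T; M=F; V=T; C=F; S=F; E=T; U=T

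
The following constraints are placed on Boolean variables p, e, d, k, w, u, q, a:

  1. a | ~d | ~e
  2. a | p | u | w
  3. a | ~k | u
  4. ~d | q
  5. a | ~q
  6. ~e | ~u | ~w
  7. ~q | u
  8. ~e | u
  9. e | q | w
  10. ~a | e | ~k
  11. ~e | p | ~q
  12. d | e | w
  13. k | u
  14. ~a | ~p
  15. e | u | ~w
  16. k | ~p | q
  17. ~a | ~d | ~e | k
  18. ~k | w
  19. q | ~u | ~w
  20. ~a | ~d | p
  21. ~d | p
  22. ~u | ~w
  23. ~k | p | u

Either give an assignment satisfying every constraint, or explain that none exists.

p = False, e = True, d = False, k = False, w = False, u = True, q = False, a = True

Set p = False.
  then (~d | p) forces d = False.
Try e = False:
  (d | e | w) forces w = True.
  (e | u | ~w) forces u = True.
  clause (~u | ~w) is falsified — backtrack.
So e = True.
  then (~e | u) forces u = True.
  then (~e | p | ~q) forces q = False.
  then (q | ~u | ~w) forces w = False.
  then (~k | w) forces k = False.
Set a = True.
All clauses satisfied.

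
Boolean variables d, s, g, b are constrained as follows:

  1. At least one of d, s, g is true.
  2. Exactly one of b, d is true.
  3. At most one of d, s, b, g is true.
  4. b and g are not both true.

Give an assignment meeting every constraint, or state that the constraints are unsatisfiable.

d: True, s: False, g: False, b: False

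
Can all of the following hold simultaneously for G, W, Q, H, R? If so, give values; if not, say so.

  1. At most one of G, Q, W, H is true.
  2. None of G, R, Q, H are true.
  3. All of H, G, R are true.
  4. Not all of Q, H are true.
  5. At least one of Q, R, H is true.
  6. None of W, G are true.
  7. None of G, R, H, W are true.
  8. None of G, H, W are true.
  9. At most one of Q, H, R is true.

No satisfying assignment exists.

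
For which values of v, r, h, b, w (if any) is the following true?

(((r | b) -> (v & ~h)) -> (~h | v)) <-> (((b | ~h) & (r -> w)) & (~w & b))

v = False; r = False; h = True; b = False; w = True

  (((r | b) -> (v & ~h)) -> (~h | v)) <-> (((b | ~h) & (r -> w)) & (~w & b)) = True
    ((r | b) -> (v & ~h)) -> (~h | v) = False
      (r | b) -> (v & ~h) = True
        r | b = False
        v & ~h = False
          ~h = False
      ~h | v = False
        ~h = False
    ((b | ~h) & (r -> w)) & (~w & b) = False
      (b | ~h) & (r -> w) = False
        b | ~h = False
          ~h = False
        r -> w = True
      ~w & b = False
        ~w = False
The formula evaluates to True.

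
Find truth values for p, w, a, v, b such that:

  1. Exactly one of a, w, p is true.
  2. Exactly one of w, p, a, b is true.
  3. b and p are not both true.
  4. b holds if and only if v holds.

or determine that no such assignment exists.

p=T; w=F; a=F; v=F; b=F

  (1) {a, w, p}: 1 true — exactly one ✓
  (2) {w, p, a, b}: 1 true — exactly one ✓
  (3) b=F, p=T — not both ✓
  (4) b=F, v=F — same ✓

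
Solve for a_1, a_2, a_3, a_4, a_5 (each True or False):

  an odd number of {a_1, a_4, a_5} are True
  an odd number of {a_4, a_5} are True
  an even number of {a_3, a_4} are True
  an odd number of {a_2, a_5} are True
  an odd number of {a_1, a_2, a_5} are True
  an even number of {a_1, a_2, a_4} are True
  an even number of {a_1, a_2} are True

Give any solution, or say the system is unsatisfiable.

a_1 = False, a_2 = False, a_3 = False, a_4 = False, a_5 = True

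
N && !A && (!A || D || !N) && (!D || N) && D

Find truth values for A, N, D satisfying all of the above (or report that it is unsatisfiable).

Unit clause (N) forces N = True.
Unit clause (!A) forces A = False.
Unit clause (D) forces D = True.
All clauses satisfied.

A: False; N: True; D: True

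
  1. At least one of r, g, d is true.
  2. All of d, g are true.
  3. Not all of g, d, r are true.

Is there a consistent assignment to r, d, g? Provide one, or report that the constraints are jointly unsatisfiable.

r: False, d: True, g: True

  (1) {r, g, d}: 2 true — at least one ✓
  (2) {d, g}: all 2 true ✓
  (3) {g, d, r}: 2/3 true — not all ✓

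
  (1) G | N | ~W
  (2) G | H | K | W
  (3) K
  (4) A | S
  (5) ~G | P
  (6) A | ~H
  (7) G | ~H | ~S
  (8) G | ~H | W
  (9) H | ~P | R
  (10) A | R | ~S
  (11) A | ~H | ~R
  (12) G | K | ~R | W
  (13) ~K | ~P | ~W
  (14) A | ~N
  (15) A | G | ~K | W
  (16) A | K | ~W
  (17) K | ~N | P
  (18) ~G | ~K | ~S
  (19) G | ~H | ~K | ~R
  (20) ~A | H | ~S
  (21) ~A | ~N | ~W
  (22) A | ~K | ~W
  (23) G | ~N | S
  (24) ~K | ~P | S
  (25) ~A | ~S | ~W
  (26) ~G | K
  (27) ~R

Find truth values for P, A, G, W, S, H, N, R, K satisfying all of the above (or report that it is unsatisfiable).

Unit clause (K) forces K = True.
Unit clause (~R) forces R = False.
Set P = False.
  then (~G | P) forces G = False.
Try A = False:
  (A | S) forces S = True.
  clause (A | R | ~S) is falsified — backtrack.
So A = True.
Try W = True:
  (G | N | ~W) forces N = True.
  clause (~A | ~N | ~W) is falsified — backtrack.
So W = False.
  then (G | ~H | W) forces H = False.
  then (~A | H | ~S) forces S = False.
  then (G | ~N | S) forces N = False.
All clauses satisfied.

P = False, A = True, G = False, W = False, S = False, H = False, N = False, R = False, K = True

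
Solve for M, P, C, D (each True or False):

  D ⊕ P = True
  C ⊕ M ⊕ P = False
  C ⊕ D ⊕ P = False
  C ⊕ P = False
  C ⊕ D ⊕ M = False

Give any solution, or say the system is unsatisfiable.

Adding constraints 1, 2, 5 mod 2: every variable appears an even number of times on the left, so the left side is 0.
But the right sides sum to 1 (mod 2). 0 ≠ 1 — the system is inconsistent.

No satisfying assignment exists.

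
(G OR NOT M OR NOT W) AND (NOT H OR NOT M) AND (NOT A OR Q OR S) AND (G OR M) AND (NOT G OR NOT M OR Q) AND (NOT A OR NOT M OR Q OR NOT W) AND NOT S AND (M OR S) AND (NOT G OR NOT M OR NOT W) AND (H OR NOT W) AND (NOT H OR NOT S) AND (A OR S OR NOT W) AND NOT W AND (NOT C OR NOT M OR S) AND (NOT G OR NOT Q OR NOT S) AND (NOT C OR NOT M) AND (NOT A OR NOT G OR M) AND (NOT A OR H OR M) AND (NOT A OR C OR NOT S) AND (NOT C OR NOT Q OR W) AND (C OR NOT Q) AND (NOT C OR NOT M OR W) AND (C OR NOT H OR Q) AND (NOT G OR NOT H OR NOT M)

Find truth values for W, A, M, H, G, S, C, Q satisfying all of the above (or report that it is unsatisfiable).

Unit clause (NOT S) forces S = False.
In (M OR S) only M is left, so M = True.
Unit clause (NOT W) forces W = False.
In (NOT C OR NOT M OR S) only NOT C is left, so C = False.
In (C OR NOT Q) only NOT Q is left, so Q = False.
In (C OR NOT H OR Q) only NOT H is left, so H = False.
In (NOT A OR Q OR S) only NOT A is left, so A = False.
In (NOT G OR NOT M OR Q) only NOT G is left, so G = False.
All clauses satisfied.

W: False; A: False; M: True; H: False; G: False; S: False; C: False; Q: False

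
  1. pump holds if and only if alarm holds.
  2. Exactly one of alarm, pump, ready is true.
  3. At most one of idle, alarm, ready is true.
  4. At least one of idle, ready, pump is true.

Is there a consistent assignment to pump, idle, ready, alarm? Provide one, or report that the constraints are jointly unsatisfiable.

pump: False, idle: False, ready: True, alarm: False

  (1) pump=F, alarm=F — same ✓
  (2) {alarm, pump, ready}: 1 true — exactly one ✓
  (3) {idle, alarm, ready}: 1 true — at most one ✓
  (4) {idle, ready, pump}: 1 true — at least one ✓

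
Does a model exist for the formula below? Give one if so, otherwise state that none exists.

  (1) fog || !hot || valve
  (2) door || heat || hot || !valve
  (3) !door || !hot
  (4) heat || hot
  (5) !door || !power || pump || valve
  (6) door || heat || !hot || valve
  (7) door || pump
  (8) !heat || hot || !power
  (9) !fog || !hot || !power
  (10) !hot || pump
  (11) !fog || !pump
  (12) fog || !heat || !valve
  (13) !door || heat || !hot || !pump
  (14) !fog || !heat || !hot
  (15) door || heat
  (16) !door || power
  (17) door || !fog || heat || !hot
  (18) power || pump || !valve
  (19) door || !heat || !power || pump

hot = False, valve = False, pump = True, heat = True, door = False, power = False, fog = False

Set hot = False.
  then (heat || hot) forces heat = True.
  then (!heat || hot || !power) forces power = False.
  then (!door || power) forces door = False.
  then (door || pump) forces pump = True.
  then (!fog || !pump) forces fog = False.
  then (fog || !heat || !valve) forces valve = False.
All clauses satisfied.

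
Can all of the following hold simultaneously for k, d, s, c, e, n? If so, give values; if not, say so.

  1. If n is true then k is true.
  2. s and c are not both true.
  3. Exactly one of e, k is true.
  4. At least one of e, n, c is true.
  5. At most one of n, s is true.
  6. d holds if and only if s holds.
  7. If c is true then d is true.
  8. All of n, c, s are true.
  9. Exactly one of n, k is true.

UNSATISFIABLE

Case n = True:
  (1) with n=T forces k = True.
  Constraint (9) is violated (n=T, k=T) — contradiction.
Case n = False:
  Constraint (8) is violated (n=F) — contradiction.
Both cases fail — unsatisfiable.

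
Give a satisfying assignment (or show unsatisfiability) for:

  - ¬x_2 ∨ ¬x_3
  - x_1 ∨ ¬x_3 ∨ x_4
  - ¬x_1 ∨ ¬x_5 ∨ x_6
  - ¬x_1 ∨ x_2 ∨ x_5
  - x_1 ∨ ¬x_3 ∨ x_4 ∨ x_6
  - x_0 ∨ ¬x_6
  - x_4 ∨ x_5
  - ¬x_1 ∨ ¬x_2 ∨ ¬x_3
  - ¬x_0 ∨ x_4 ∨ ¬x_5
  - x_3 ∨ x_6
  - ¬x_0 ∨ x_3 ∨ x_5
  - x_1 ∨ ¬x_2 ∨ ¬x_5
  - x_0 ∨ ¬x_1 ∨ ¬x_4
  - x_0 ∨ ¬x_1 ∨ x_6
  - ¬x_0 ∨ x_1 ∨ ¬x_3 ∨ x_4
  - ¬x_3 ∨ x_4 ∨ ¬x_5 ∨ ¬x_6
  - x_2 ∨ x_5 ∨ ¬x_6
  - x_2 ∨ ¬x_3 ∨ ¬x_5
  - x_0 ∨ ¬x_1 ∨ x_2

Set x_0 = True.
Set x_1 = True.
Set x_2 = True.
  then (¬x_2 ∨ ¬x_3) forces x_3 = False.
  then (x_3 ∨ x_6) forces x_6 = True.
  then (¬x_0 ∨ x_3 ∨ x_5) forces x_5 = True.
  then (¬x_0 ∨ x_4 ∨ ¬x_5) forces x_4 = True.
All clauses satisfied.

x_0 = True; x_1 = True; x_2 = True; x_3 = False; x_4 = True; x_5 = True; x_6 = True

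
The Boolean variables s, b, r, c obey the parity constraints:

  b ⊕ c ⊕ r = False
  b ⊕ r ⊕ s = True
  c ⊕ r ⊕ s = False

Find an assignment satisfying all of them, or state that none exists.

s: False, b: False, r: True, c: True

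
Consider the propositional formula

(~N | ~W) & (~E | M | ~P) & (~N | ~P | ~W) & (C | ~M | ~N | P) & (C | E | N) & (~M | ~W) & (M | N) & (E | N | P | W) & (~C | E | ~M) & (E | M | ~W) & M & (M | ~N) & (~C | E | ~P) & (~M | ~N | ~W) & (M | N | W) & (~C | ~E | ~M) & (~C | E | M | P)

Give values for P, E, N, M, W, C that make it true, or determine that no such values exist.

P = True; E = True; N = False; M = True; W = False; C = False

Unit clause (M) forces M = True.
In (~M | ~W) only ~W is left, so W = False.
Set P = True.
Set E = True.
  then (~C | ~E | ~M) forces C = False.
Set N = False.
All clauses satisfied.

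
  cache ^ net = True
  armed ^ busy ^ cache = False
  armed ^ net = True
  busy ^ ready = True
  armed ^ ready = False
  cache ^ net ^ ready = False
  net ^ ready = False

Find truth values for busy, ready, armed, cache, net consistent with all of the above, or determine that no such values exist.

Adding constraints 3, 5, 7 mod 2: every variable appears an even number of times on the left, so the left side is 0.
But the right sides sum to 1 (mod 2). 0 ≠ 1 — the system is inconsistent.

The formula is unsatisfiable.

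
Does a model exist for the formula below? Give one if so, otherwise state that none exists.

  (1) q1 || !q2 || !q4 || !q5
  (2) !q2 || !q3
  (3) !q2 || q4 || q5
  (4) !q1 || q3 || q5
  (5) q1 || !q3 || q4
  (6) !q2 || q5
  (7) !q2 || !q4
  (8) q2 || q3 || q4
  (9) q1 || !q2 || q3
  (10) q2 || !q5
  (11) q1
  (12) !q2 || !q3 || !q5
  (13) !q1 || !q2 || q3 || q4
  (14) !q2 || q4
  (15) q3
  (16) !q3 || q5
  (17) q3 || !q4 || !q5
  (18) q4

Case q3 = True:
  (!q2 || !q3) forces q2 = False.
  (q2 || !q5) forces q5 = False.
  Clause (!q3 || q5) is falsified — contradiction.
Case q3 = False:
  Clause (q3) is falsified — contradiction.
Both cases fail, so the formula is unsatisfiable.

No satisfying assignment exists.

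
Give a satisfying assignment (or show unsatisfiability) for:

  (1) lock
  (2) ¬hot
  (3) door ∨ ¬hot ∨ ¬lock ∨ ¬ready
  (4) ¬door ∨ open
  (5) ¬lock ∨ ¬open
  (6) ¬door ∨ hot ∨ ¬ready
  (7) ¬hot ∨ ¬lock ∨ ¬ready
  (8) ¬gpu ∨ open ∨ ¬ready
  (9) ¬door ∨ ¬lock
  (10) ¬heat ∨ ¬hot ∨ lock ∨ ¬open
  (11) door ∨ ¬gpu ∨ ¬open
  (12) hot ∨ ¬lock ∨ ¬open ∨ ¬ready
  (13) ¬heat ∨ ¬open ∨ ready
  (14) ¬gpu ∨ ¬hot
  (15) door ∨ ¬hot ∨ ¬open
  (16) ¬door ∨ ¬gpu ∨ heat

Unit clause (lock) forces lock = True.
Unit clause (¬hot) forces hot = False.
In (¬lock ∨ ¬open) only ¬open is left, so open = False.
In (¬door ∨ ¬lock) only ¬door is left, so door = False.
Set heat = True.
Set gpu = True.
  then (¬gpu ∨ open ∨ ¬ready) forces ready = False.
All clauses satisfied.

heat = True, open = False, gpu = True, hot = False, ready = False, door = False, lock = True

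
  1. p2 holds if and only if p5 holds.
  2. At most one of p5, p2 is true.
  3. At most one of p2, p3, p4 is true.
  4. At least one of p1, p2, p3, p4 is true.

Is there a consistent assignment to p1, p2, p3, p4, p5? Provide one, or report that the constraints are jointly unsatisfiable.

p1=F, p2=F, p3=F, p4=T, p5=F

  (1) p2=F, p5=F — same ✓
  (2) {p5, p2}: 0 true — at most one ✓
  (3) {p2, p3, p4}: 1 true — at most one ✓
  (4) {p1, p2, p3, p4}: 1 true — at least one ✓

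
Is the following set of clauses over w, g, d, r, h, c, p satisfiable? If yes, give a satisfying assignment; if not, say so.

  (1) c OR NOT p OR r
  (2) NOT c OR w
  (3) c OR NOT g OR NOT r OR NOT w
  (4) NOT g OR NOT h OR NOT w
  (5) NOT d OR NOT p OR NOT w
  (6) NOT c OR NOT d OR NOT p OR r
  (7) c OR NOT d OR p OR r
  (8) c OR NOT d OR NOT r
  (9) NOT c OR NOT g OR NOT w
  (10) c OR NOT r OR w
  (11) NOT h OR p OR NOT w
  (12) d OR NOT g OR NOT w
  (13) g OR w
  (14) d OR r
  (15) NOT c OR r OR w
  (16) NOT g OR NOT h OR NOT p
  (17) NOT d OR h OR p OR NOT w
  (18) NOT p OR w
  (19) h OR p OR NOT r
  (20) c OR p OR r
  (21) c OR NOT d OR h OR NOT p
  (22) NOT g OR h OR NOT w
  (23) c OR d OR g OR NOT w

w = True, g = False, d = False, r = True, h = False, c = True, p = True

Try w = False:
  (NOT c OR w) forces c = False.
  (c OR NOT r OR w) forces r = False.
  (c OR NOT p OR r) forces p = False.
  clause (c OR p OR r) is falsified — backtrack.
So w = True.
Set g = False.
Try d = True:
  (NOT d OR NOT p OR NOT w) forces p = False.
  (NOT h OR p OR NOT w) forces h = False.
  clause (NOT d OR h OR p OR NOT w) is falsified — backtrack.
So d = False.
  then (d OR r) forces r = True.
  then (c OR d OR g OR NOT w) forces c = True.
Set h = False.
  then (h OR p OR NOT r) forces p = True.
All clauses satisfied.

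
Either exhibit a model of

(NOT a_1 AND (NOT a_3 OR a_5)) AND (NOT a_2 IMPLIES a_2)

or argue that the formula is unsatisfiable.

a_1=F, a_2=T, a_3=T, a_5=T

  NOT a_1 AND (NOT a_3 OR a_5) = True
    NOT a_1 = True
    NOT a_3 OR a_5 = True
      NOT a_3 = False
  NOT a_2 IMPLIES a_2 = True
    NOT a_2 = False
Both conjuncts True, so the formula holds.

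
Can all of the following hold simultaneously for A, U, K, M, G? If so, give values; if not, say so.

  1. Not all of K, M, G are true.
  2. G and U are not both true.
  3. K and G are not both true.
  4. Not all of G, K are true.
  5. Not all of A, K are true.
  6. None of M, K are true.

A = False, U = False, K = False, M = False, G = True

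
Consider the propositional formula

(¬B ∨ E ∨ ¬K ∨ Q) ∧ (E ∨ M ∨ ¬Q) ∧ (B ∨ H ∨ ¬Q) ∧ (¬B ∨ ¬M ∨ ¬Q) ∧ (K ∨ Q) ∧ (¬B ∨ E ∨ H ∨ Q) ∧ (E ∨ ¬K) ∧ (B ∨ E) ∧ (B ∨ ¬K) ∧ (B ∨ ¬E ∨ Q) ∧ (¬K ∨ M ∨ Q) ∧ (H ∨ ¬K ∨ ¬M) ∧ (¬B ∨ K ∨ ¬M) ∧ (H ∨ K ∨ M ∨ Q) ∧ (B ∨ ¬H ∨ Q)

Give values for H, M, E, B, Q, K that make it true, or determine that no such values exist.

Set H = True.
Set M = False.
Set E = True.
Set B = True.
Try Q = False:
  (K ∨ Q) forces K = True.
  clause (¬K ∨ M ∨ Q) is falsified — backtrack.
So Q = True.
Set K = False.
All clauses satisfied.

H: True, M: False, E: True, B: True, Q: True, K: False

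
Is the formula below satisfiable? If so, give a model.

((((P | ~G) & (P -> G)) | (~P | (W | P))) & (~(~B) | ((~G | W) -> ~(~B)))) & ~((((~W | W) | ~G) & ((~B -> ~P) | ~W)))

Unsatisfiable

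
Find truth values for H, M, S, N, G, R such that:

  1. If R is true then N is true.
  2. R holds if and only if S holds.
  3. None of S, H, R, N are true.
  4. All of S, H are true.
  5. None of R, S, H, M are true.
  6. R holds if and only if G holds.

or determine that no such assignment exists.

Case H = True:
  Constraint (3) is violated (H=T) — contradiction.
Case H = False:
  Constraint (4) is violated (H=F) — contradiction.
Both cases fail — unsatisfiable.

The formula is unsatisfiable.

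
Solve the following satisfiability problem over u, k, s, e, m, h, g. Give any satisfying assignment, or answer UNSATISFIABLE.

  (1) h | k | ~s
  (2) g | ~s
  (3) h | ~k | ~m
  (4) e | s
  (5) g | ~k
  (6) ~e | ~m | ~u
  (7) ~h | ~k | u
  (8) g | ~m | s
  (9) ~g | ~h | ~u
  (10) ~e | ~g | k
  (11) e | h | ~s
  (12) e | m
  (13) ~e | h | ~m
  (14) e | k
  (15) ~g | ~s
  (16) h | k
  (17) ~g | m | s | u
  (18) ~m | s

u: False, k: False, s: False, e: True, m: False, h: True, g: False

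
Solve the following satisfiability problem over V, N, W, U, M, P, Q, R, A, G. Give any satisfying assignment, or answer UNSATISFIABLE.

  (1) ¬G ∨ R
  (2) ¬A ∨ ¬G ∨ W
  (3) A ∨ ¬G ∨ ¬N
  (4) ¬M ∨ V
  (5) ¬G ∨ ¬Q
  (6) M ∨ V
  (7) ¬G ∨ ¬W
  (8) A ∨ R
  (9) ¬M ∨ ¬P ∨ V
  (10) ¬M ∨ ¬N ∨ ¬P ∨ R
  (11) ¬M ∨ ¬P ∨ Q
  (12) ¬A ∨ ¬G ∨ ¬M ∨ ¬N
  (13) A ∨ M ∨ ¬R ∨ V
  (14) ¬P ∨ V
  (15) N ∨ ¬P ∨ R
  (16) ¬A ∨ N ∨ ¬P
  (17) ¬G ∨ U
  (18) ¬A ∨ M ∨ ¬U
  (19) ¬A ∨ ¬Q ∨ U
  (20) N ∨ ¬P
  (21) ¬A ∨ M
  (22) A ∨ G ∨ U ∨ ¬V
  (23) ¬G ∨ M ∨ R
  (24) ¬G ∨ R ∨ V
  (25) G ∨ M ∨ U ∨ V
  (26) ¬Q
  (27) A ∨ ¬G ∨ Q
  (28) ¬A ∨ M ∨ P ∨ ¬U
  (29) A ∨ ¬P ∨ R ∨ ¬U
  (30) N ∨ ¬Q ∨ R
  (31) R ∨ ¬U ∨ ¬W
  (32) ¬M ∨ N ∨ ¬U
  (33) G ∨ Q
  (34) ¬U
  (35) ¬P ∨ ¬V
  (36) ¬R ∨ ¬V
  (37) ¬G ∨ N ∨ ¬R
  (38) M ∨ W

No satisfying assignment exists.

Case U = True:
  Clause (¬U) is falsified — contradiction.
Case U = False:
  (¬G ∨ U) forces G = False.
  (¬Q) forces Q = False.
  Clause (G ∨ Q) is falsified — contradiction.
Both cases fail, so the formula is unsatisfiable.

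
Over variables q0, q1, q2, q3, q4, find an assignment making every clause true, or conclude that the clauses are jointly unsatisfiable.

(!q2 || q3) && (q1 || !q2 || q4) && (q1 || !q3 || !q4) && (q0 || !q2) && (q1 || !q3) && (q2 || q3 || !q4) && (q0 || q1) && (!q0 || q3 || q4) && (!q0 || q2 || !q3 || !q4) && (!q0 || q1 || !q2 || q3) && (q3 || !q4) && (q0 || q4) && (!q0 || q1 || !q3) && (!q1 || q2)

Try q0 = False:
  (q0 || !q2) forces q2 = False.
  (q0 || q1) forces q1 = True.
  clause (!q1 || q2) is falsified — backtrack.
So q0 = True.
Try q1 = False:
  (q1 || !q3) forces q3 = False.
  (!q2 || q3) forces q2 = False.
  (q2 || q3 || !q4) forces q4 = False.
  clause (!q0 || q3 || q4) is falsified — backtrack.
So q1 = True.
  then (!q1 || q2) forces q2 = True.
  then (!q2 || q3) forces q3 = True.
Set q4 = True.
All clauses satisfied.

q0: True, q1: True, q2: True, q3: True, q4: True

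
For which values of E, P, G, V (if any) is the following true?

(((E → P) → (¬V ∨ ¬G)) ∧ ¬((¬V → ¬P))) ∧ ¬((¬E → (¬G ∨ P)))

Unsatisfiable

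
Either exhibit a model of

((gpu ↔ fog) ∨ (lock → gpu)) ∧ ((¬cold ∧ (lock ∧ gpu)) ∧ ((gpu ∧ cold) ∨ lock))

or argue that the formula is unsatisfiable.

lock = True, cold = False, gpu = True, fog = False

  (gpu ↔ fog) ∨ (lock → gpu) = True
    gpu ↔ fog = False
    lock → gpu = True
  (¬cold ∧ (lock ∧ gpu)) ∧ ((gpu ∧ cold) ∨ lock) = True
    ¬cold ∧ (lock ∧ gpu) = True
      ¬cold = True
      lock ∧ gpu = True
    (gpu ∧ cold) ∨ lock = True
      gpu ∧ cold = False
Both conjuncts True, so the formula holds.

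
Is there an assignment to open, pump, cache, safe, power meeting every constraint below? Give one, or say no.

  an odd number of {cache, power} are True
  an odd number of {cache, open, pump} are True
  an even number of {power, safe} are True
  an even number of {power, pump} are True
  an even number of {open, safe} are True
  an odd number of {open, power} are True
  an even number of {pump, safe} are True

Unsatisfiable

Adding constraints 3, 5, 6 mod 2: every variable appears an even number of times on the left, so the left side is 0.
But the right sides sum to 1 (mod 2). 0 ≠ 1 — the system is inconsistent.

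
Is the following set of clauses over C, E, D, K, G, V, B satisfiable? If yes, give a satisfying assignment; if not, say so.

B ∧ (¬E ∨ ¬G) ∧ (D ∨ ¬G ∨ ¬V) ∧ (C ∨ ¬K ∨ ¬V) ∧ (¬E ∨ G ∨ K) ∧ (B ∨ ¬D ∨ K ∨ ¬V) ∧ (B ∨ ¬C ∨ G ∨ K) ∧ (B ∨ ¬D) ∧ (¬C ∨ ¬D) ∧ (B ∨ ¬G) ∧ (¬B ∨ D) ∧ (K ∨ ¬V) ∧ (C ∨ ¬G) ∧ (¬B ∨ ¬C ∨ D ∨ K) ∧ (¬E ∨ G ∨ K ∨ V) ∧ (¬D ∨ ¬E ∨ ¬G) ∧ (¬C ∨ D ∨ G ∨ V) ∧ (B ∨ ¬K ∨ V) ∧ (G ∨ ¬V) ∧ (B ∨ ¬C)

C=F; E=F; D=T; K=T; G=F; V=F; B=T

Unit clause (B) forces B = True.
In (¬B ∨ D) only D is left, so D = True.
In (¬C ∨ ¬D) only ¬C is left, so C = False.
In (C ∨ ¬G) only ¬G is left, so G = False.
In (G ∨ ¬V) only ¬V is left, so V = False.
Set E = False.
Set K = True.
All clauses satisfied.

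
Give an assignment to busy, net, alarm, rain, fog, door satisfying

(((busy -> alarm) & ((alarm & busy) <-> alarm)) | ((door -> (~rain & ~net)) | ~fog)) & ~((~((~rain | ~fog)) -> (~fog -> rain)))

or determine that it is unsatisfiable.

UNSATISFIABLE

The conjunct ~((~((~rain | ~fog)) -> (~fog -> rain))) is unsatisfiable on its own:
  rain=F, fog=F: evaluates to False.
  rain=F, fog=T: evaluates to False.
  rain=T, fog=F: evaluates to False.
  rain=T, fog=T: evaluates to False.
So the whole conjunction is unsatisfiable.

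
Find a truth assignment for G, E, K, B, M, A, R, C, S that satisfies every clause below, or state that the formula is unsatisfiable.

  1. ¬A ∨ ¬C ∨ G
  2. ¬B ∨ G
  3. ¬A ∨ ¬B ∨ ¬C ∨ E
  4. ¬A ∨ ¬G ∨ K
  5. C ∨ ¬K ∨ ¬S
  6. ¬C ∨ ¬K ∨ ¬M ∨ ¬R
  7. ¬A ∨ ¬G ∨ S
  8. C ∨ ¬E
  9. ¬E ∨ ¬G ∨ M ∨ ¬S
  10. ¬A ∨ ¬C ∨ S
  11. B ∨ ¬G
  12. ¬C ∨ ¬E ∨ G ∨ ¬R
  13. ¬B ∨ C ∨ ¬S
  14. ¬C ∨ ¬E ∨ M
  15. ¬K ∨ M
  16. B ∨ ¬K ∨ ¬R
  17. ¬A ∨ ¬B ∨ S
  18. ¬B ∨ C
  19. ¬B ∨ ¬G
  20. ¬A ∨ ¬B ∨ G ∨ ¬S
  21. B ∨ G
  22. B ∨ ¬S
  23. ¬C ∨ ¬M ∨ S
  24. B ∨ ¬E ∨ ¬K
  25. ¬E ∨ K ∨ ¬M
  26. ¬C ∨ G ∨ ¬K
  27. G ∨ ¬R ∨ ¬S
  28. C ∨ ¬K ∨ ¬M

Case G = True:
  (B ∨ ¬G) forces B = True.
  Clause (¬B ∨ ¬G) is falsified — contradiction.
Case G = False:
  (¬B ∨ G) forces B = False.
  Clause (B ∨ G) is falsified — contradiction.
Both cases fail, so the formula is unsatisfiable.

No satisfying assignment exists.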